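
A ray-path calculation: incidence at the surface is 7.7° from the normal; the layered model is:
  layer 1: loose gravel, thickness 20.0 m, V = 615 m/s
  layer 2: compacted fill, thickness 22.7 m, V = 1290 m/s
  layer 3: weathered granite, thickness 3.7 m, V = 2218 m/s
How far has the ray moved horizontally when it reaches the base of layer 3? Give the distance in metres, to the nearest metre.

11 m

Apply Snell's law at each interface; in layer i the horizontal offset is hᵢ·tan θᵢ.
Layer 1: θ = 7.70°; offset = 20.0·tan 7.70° = 2.704 m.
Layer 2: sin θ = 1290·sin 7.7°/615 = 0.2810, θ = 16.32°; offset = 22.7·tan 16.32° = 6.648 m.
Layer 3: sin θ = 2218·sin 7.7°/615 = 0.4832, θ = 28.90°; offset = 3.7·tan 28.90° = 2.042 m.
Σ offsets = 11.394 m.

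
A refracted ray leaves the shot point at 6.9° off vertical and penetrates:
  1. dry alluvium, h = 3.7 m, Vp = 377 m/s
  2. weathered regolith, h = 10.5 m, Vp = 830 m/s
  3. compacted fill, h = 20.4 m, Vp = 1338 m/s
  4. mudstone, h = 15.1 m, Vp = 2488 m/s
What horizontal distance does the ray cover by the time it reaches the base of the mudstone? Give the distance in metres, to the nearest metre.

33 m

Apply Snell's law at each interface; in layer i the horizontal offset is hᵢ·tan θᵢ.
Layer 1: θ = 6.90°; offset = 3.7·tan 6.90° = 0.448 m.
Layer 2: sin θ = 830·sin 6.9°/377 = 0.2645, θ = 15.34°; offset = 10.5·tan 15.34° = 2.880 m.
Layer 3: sin θ = 1338·sin 6.9°/377 = 0.4264, θ = 25.24°; offset = 20.4·tan 25.24° = 9.616 m.
Layer 4: sin θ = 2488·sin 6.9°/377 = 0.7928, θ = 52.45°; offset = 15.1·tan 52.45° = 19.644 m.
Σ offsets = 32.588 m.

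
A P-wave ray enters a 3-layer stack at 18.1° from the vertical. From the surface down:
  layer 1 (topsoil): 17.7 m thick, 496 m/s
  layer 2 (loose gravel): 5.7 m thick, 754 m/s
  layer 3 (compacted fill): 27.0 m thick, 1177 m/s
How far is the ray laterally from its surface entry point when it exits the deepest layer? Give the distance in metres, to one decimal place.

38.3 m

Apply Snell's law at each interface; in layer i the horizontal offset is hᵢ·tan θᵢ.
Layer 1: θ = 18.10°; offset = 17.7·tan 18.10° = 5.785 m.
Layer 2: sin θ = 754·sin 18.1°/496 = 0.4723, θ = 28.18°; offset = 5.7·tan 28.18° = 3.054 m.
Layer 3: sin θ = 1177·sin 18.1°/496 = 0.7372, θ = 47.50°; offset = 27.0·tan 47.50° = 29.461 m.
Summing the layer offsets gives 38.300 m.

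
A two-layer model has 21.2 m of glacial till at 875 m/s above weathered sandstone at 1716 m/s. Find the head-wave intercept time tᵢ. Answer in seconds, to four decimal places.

tᵢ = 2h·√(V₂²−V₁²)/(V₁V₂).
√(V₂²−V₁²) = √(1716²−875²) = 1476.2 m/s.
tᵢ = 2·21.2·1476.2/(875·1716) = 0.04168 s.

0.0417 s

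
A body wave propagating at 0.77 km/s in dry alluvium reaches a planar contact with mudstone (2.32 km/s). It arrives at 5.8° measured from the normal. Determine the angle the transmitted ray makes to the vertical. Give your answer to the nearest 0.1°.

Snell's law: sin θ₂ = (V₂/V₁)·sin θ₁ = (2.32/0.77)·sin 5.8° = 0.3045.
θ₂ = sin⁻¹(0.3045) = 17.73° (from vertical).

17.7°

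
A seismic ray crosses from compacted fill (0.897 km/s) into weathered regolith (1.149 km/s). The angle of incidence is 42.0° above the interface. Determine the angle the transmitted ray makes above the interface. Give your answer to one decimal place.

17.8°

Convert to the normal: θ₁ = 90° − 42.0° = 48.0°.
sin θ₁/V₁ = sin θ₂/V₂ ⇒ sin θ₂ = 1.149·sin 48.0°/0.897 = 1.149·0.7431/0.897 = 0.9519.
θ₂ = sin⁻¹(0.9519) = 72.16° (from vertical).
From the interface: 90° − 72.16° = 17.84°.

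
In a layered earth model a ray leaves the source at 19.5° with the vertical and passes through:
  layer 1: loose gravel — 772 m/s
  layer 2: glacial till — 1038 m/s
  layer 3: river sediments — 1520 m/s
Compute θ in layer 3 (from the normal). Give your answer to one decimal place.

41.1°

Snell's law across each interface conserves sin θ / V, so sin θ_3 = V_3·sin θ₁/V₁.
sin θ_3 = 1520 × sin 19.5° / 772 = 0.6572.
θ_3 = arcsin 0.6572 = 41.09°.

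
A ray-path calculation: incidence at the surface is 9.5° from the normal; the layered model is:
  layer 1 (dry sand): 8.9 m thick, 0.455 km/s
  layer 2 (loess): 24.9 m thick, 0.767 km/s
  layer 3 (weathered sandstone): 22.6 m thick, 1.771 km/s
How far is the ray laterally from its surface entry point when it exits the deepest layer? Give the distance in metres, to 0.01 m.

27.65 m

Ray parameter p = sin 9.5° / 0.455 km/s = 3.6274e-01 s/km.
Layer 1: θ = 9.50°; offset = 8.9·tan 9.50° = 1.4893 m.
Layer 2: sin θ = p·0.767 = 0.2782 → θ = 16.15°; offset = 24.9·tan 16.15° = 7.2125 m.
Layer 3: sin θ = p·1.771 = 0.6424 → θ = 39.97°; offset = 22.6·tan 39.97° = 18.9450 m.
Σ offsets = 27.6469 m.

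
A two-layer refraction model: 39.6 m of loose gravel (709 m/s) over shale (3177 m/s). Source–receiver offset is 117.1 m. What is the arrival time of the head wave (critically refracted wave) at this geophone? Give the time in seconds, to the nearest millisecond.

0.146 s

θ_c = arcsin(V₁/V₂) = arcsin(709/3177) = 12.90°, cos θ_c = 0.9748.
Intercept time tᵢ = 2h cos θ_c / V₁ = 2·39.6·0.9748/709 = 0.10889 s.
t = x/V₂ + tᵢ = 117.1/3177 + 0.10889 = 0.14575 s.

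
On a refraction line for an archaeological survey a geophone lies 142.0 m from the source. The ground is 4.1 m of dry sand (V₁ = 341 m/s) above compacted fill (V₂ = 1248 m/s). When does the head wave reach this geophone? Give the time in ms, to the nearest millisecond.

t = x/V₂ + 2h·√(V₂²−V₁²)/(V₁V₂).
√(V₂²−V₁²) = √(1248²−341²) = 1200.5 m/s; delay term = 2·4.1·1200.5/(341·1248) = 0.02313 s.
t = 142.0/1248 + 0.02313 = 0.13691 s.

137 ms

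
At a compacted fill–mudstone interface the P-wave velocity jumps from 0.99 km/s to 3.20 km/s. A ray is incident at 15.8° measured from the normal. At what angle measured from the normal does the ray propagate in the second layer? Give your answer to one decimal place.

61.7°

sin θ₁/V₁ = sin θ₂/V₂ ⇒ sin θ₂ = 3.20·sin 15.8°/0.99 = 3.20·0.2723/0.99 = 0.8801.
θ₂ = sin⁻¹(0.8801) = 61.65° (from vertical).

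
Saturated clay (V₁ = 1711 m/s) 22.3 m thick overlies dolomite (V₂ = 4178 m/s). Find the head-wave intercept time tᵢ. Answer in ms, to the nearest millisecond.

tᵢ = 2h·√(V₂²−V₁²)/(V₁V₂).
√(V₂²−V₁²) = √(4178²−1711²) = 3811.6 m/s.
tᵢ = 2·22.3·3811.6/(1711·4178) = 0.02378 s.

24 ms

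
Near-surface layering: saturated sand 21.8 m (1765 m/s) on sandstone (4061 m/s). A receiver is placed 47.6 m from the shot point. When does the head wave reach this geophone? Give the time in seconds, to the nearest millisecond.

t = x/V₂ + 2h·√(V₂²−V₁²)/(V₁V₂).
√(V₂²−V₁²) = √(4061²−1765²) = 3657.4 m/s; delay term = 2·21.8·3657.4/(1765·4061) = 0.02225 s.
t = 47.6/4061 + 0.02225 = 0.03397 s.

0.034 s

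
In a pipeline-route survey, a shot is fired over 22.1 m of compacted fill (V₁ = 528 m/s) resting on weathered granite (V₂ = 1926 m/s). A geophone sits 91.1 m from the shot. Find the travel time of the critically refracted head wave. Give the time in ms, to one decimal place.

127.8 ms

θ_c = arcsin(V₁/V₂) = arcsin(528/1926) = 15.91°, cos θ_c = 0.9617.
Intercept time tᵢ = 2h cos θ_c / V₁ = 2·22.1·0.9617/528 = 0.08051 s.
t = x/V₂ + tᵢ = 91.1/1926 + 0.08051 = 0.12781 s.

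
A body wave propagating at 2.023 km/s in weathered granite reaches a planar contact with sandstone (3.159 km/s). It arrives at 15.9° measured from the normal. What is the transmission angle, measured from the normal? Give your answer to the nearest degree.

Snell's law: sin θ₂ = (V₂/V₁)·sin θ₁ = (3.159/2.023)·sin 15.9° = 0.4278.
θ₂ = arcsin 0.4278 = 25.33° from the normal.

25°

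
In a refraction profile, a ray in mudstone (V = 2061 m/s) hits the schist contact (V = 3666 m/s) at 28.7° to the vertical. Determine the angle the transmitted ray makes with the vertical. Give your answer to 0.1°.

58.7°

Snell's law: sin θ₂ = (V₂/V₁)·sin θ₁ = (3666/2061)·sin 28.7° = 0.8542.
θ₂ = arcsin 0.8542 = 58.67° from the normal.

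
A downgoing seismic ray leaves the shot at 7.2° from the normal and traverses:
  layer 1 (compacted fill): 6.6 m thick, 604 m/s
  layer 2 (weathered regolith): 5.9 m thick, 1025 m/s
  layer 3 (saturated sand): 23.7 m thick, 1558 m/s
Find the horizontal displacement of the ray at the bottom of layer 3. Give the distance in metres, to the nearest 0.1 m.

10.2 m

Apply Snell's law at each interface; in layer i the horizontal offset is hᵢ·tan θᵢ.
Layer 1: θ = 7.20°; offset = 6.6·tan 7.20° = 0.834 m.
Layer 2: sin θ = 1025·sin 7.2°/604 = 0.2127, θ = 12.28°; offset = 5.9·tan 12.28° = 1.284 m.
Layer 3: sin θ = 1558·sin 7.2°/604 = 0.3233, θ = 18.86°; offset = 23.7·tan 18.86° = 8.097 m.
Σ offsets = 10.215 m.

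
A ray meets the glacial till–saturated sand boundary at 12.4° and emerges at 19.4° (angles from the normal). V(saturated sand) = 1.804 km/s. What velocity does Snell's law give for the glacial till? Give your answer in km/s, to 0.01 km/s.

Snell's law: sin 12.4°/V₁ = sin 19.4°/V₂.
V₁ = V₂·sin 12.4°/sin 19.4° = 1.804 × 0.6465 = 1.17 km/s.

1.17 km/s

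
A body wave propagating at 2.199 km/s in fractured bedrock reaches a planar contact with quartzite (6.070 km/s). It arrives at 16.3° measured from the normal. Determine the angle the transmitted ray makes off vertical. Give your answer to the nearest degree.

51°

sin θ₁/V₁ = sin θ₂/V₂ ⇒ sin θ₂ = 6.070·sin 16.3°/2.199 = 6.070·0.2807/2.199 = 0.7747.
θ₂ = sin⁻¹(0.7747) = 50.78° (from vertical).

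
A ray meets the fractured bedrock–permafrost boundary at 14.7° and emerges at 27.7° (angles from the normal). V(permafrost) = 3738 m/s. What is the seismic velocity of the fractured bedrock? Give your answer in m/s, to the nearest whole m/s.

2041 m/s

Snell's law: sin 14.7°/V₁ = sin 27.7°/V₂.
V₁ = V₂·sin 14.7°/sin 27.7° = 3738 × 0.5459 = 2040.58 m/s.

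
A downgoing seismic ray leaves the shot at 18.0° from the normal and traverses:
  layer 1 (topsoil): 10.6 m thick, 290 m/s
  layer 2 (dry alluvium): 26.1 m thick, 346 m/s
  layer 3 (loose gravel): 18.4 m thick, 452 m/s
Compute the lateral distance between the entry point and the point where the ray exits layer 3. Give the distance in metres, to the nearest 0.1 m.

p = sin θ₁/V₁ = sin 18.0°/290 = 1.0656e-03 s/m is conserved through the stack.
Layer 1: θ = 18.00°; offset = 10.6·tan 18.00° = 3.444 m.
Layer 2: sin θ = p·346 = 0.3687 → θ = 21.63°; offset = 26.1·tan 21.63° = 10.352 m.
Layer 3: sin θ = p·452 = 0.4816 → θ = 28.79°; offset = 18.4·tan 28.79° = 10.112 m.
Summing the layer offsets gives 23.909 m.

23.9 m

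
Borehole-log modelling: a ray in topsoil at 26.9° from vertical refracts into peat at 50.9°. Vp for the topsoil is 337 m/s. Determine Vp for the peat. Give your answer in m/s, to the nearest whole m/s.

578 m/s

Snell's law: sin 26.9°/V₁ = sin 50.9°/V₂.
V₂ = V₁·sin 50.9°/sin 26.9° = 337 × 1.7153 = 578.05 m/s.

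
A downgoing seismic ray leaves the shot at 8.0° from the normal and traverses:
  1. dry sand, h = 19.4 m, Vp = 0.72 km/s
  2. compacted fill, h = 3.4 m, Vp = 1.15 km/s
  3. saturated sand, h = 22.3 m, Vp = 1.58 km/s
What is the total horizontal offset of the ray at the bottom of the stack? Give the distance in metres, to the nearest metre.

11 m

Apply Snell's law at each interface; in layer i the horizontal offset is hᵢ·tan θᵢ.
Layer 1: θ = 8.00°; offset = 19.4·tan 8.00° = 2.726 m.
Layer 2: sin θ = 1.15·sin 8.0°/0.72 = 0.2223, θ = 12.84°; offset = 3.4·tan 12.84° = 0.775 m.
Layer 3: sin θ = 1.58·sin 8.0°/0.72 = 0.3054, θ = 17.78°; offset = 22.3·tan 17.78° = 7.152 m.
Σ offsets = 10.654 m.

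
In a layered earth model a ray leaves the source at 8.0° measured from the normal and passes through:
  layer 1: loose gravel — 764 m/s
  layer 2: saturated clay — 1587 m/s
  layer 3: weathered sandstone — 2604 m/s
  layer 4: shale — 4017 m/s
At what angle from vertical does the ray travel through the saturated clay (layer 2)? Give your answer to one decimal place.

16.8°

Ray parameter p = sin 8.0° / 764 = 1.8216e-04 s/m.
sin θ_2 = p·V_2 = 1.8216e-04 × 1587 = 0.2891.
θ_2 = arcsin 0.2891 = 16.80°.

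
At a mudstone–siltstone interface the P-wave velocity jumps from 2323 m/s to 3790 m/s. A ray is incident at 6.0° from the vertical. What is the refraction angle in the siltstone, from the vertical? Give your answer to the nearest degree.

sin θ₁/V₁ = sin θ₂/V₂ ⇒ sin θ₂ = 3790·sin 6.0°/2323 = 3790·0.1045/2323 = 0.1705.
θ₂ = sin⁻¹(0.1705) = 9.82° (from vertical).

10°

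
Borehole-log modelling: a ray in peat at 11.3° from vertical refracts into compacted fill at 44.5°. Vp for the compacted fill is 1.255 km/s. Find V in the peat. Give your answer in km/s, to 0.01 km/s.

0.35 km/s

Snell's law: sin 11.3°/V₁ = sin 44.5°/V₂.
V₁ = V₂·sin 11.3°/sin 44.5° = 1.255 × 0.2796 = 0.35 km/s.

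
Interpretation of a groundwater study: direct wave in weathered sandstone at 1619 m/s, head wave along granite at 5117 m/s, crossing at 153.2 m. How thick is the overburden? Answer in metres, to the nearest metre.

55 m

h = (x_cross/2)·√((V₂−V₁)/(V₂+V₁)).
(V₂−V₁)/(V₂+V₁) = (5117−1619)/(5117+1619) = 0.5193; √ = 0.7206.
h = (153.2/2)·0.7206 = 55.20 m.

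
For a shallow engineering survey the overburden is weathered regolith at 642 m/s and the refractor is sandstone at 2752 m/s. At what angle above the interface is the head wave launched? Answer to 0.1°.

76.5°

Critical incidence: sin θ_c = V₁/V₂ = 642/2752 = 0.2333.
θ_c = arcsin 0.2333 = 13.49°.
Measured from the interface: 90° − 13.49° = 76.51°.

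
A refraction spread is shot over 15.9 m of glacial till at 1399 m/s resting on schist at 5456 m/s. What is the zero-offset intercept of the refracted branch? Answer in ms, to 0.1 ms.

22.0 ms

θ_c = arcsin(V₁/V₂) = arcsin(1399/5456) = 14.86°; cos θ_c = 0.9666.
tᵢ = 2h·cos θ_c / V₁ = 2·15.9·0.9666 / 1399 = 0.02197 s.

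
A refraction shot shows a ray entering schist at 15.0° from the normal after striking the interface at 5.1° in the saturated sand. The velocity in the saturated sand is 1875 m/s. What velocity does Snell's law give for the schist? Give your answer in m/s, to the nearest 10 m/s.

5460 m/s

sin 5.1° = 0.0889; sin 15.0° = 0.2588.
V₂ = V₁·(sin θ₂/sin θ₁) = 1875·(0.2588/0.0889) = 5459.13 m/s.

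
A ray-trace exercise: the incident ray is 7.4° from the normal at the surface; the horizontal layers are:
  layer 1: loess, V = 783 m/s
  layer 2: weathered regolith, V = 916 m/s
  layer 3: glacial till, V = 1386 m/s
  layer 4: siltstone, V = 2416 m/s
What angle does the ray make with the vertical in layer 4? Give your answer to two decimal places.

23.42°

Snell's law across each interface conserves sin θ / V, so sin θ_4 = V_4·sin θ₁/V₁.
sin θ_4 = 2416 × sin 7.4° / 783 = 0.3974.
θ_4 = arcsin 0.3974 = 23.42°.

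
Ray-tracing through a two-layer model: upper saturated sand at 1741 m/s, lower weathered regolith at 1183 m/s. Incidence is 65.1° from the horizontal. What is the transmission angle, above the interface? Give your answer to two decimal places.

Angle from the normal: 90° − 65.1° = 24.9°.
Snell's law: sin θ₂ = (V₂/V₁)·sin θ₁ = (1183/1741)·sin 24.9° = 0.2861.
θ₂ = arcsin 0.2861 = 16.62° from the normal.
From the interface: 90° − 16.62° = 73.38°.

73.38°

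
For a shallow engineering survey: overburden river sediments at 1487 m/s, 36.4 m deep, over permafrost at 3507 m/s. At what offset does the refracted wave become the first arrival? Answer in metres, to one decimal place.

114.5 m

x_cross = 2h·√((V₂+V₁)/(V₂−V₁)).
(V₂+V₁)/(V₂−V₁) = (3507+1487)/(3507−1487) = 2.4723; √ = 1.5723.
x_cross = 2·36.4·1.5723 = 114.47 m.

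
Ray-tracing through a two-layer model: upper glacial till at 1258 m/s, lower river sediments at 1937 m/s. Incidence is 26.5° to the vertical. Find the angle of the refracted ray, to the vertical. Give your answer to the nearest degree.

sin θ₁/V₁ = sin θ₂/V₂ ⇒ sin θ₂ = 1937·sin 26.5°/1258 = 1937·0.4462/1258 = 0.6870.
θ₂ = sin⁻¹(0.6870) = 43.40° (from vertical).

43°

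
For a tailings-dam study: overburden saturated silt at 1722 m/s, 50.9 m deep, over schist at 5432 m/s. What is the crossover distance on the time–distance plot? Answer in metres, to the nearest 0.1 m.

x_cross = 2h·√((V₂+V₁)/(V₂−V₁)).
(V₂+V₁)/(V₂−V₁) = (5432+1722)/(5432−1722) = 1.9283; √ = 1.3886.
x_cross = 2·50.9·1.3886 = 141.36 m.

141.4 m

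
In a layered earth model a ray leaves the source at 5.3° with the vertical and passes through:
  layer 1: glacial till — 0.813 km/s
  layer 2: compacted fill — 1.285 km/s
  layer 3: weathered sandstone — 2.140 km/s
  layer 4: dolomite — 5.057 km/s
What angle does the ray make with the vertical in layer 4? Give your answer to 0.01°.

35.07°

Snell's law across each interface conserves sin θ / V, so sin θ_4 = V_4·sin θ₁/V₁.
sin θ_4 = 5.057 × sin 5.3° / 0.813 = 0.5746.
θ_4 = 35.07° from the vertical.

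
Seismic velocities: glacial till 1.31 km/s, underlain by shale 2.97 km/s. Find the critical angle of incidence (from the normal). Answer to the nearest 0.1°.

26.2°

Critical incidence: sin θ_c = V₁/V₂ = 1.31/2.97 = 0.4411.
θ_c = arcsin 0.4411 = 26.17°.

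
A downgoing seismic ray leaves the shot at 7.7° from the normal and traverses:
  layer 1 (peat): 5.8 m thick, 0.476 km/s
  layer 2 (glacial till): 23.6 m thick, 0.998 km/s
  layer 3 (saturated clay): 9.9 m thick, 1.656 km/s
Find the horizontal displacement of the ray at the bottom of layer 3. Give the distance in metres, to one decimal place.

Apply Snell's law at each interface; in layer i the horizontal offset is hᵢ·tan θᵢ.
Layer 1: θ = 7.70°; offset = 5.8·tan 7.70° = 0.784 m.
Layer 2: sin θ = 0.998·sin 7.7°/0.476 = 0.2809, θ = 16.32°; offset = 23.6·tan 16.32° = 6.908 m.
Layer 3: sin θ = 1.656·sin 7.7°/0.476 = 0.4661, θ = 27.78°; offset = 9.9·tan 27.78° = 5.216 m.
Total horizontal offset = 12.908 m.

12.9 m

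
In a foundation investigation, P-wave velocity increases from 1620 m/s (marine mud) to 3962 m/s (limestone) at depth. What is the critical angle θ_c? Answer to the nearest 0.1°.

At critical incidence the refracted ray runs along the interface (θ₂ = 90°), so sin θ_c = V₁/V₂.
θ_c = arcsin(1620/3962) = arcsin 0.4089 = 24.13°.

24.1°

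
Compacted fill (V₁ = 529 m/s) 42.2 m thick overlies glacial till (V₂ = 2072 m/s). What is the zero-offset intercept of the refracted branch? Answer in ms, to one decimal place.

154.3 ms

tᵢ = 2h·√(V₂²−V₁²)/(V₁V₂).
√(V₂²−V₁²) = √(2072²−529²) = 2003.3 m/s.
tᵢ = 2·42.2·2003.3/(529·2072) = 0.15426 s.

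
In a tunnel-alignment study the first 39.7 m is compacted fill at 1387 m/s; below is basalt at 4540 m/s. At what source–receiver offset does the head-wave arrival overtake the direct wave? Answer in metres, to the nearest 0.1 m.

x_cross = 2h·√((V₂+V₁)/(V₂−V₁)).
(V₂+V₁)/(V₂−V₁) = (4540+1387)/(4540−1387) = 1.8798; √ = 1.3711.
x_cross = 2·39.7·1.3711 = 108.86 m.

108.9 m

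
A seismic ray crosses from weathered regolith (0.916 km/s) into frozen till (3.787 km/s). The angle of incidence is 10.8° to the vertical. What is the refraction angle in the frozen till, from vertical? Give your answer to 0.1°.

sin θ₁/V₁ = sin θ₂/V₂ ⇒ sin θ₂ = 3.787·sin 10.8°/0.916 = 3.787·0.1874/0.916 = 0.7747.
θ₂ = sin⁻¹(0.7747) = 50.78° (from vertical).

50.8°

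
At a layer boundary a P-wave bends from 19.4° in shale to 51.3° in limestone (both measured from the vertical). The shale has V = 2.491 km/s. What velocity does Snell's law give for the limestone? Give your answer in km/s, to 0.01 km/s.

sin 19.4° = 0.3322; sin 51.3° = 0.7804.
V₂ = V₁·(sin θ₂/sin θ₁) = 2.491·(0.7804/0.3322) = 5.85 km/s.

5.85 km/s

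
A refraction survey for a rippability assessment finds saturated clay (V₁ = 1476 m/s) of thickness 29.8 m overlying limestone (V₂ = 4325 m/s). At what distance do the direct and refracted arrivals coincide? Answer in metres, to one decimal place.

θ_c = arcsin(1476/4325) = 19.95°, so cos θ_c = 0.9400 and tᵢ = 2h cos θ_c/V₁ = 0.0380 s.
At crossover x/V₁ = x/V₂ + tᵢ ⇒ x = tᵢ/(1/V₁ − 1/V₂) = 0.03796/(6.7751e-04 − 2.3121e-04) = 85.05 m.

85.0 m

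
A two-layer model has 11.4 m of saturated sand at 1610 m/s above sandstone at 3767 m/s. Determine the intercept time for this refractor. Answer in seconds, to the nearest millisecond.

tᵢ = 2h·√(V₂²−V₁²)/(V₁V₂).
√(V₂²−V₁²) = √(3767²−1610²) = 3405.6 m/s.
tᵢ = 2·11.4·3405.6/(1610·3767) = 0.01280 s.

0.013 s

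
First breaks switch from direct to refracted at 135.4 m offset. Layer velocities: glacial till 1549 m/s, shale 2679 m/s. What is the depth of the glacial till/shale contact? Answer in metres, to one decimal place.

x_cross = 2h·√((V₂+V₁)/(V₂−V₁)) → h = x_cross / (2·√((V₂+V₁)/(V₂−V₁))).
√((V₂+V₁)/(V₂−V₁)) = √((2679+1549)/(2679−1549)) = 1.9343.
h = 135.4 / (2·1.9343) = 35.00 m.

35.0 m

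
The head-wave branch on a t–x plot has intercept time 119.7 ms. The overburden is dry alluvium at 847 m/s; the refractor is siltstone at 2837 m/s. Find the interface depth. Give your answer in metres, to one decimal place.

53.1 m

h = tᵢ·V₁·V₂ / (2·√(V₂²−V₁²)).
√(V₂²−V₁²) = √(2837² − 847²) = 2707.6 m/s.
h = 0.1197 s × 847 × 2837 / (2 × 2707.6) = 53.12 m.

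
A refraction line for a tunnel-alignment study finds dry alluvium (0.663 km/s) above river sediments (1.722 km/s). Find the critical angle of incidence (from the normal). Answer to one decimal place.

22.6°

Critical incidence: sin θ_c = V₁/V₂ = 0.663/1.722 = 0.3850.
θ_c = arcsin 0.3850 = 22.64°.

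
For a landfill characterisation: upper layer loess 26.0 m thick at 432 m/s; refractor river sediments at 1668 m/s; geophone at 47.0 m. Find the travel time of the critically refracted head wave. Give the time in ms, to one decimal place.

144.4 ms

θ_c = arcsin(V₁/V₂) = arcsin(432/1668) = 15.01°, cos θ_c = 0.9659.
Intercept time tᵢ = 2h cos θ_c / V₁ = 2·26.0·0.9659/432 = 0.11626 s.
t = x/V₂ + tᵢ = 47.0/1668 + 0.11626 = 0.14444 s.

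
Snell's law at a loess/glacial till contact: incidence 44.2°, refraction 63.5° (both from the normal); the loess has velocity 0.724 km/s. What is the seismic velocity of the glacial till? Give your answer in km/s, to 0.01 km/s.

Snell's law: sin 44.2°/V₁ = sin 63.5°/V₂.
V₂ = V₁·sin 63.5°/sin 44.2° = 0.724 × 1.2837 = 0.93 km/s.

0.93 km/s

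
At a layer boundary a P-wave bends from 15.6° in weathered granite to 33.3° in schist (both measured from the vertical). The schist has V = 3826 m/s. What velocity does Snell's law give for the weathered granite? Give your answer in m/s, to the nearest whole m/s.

sin 15.6° = 0.2689; sin 33.3° = 0.5490.
V₁ = V₂·(sin θ₁/sin θ₂) = 3826·(0.2689/0.5490) = 1874.03 m/s.

1874 m/s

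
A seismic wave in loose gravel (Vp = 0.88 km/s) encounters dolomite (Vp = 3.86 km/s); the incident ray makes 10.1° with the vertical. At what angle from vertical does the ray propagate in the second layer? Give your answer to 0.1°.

Snell's law: sin θ₂ = (V₂/V₁)·sin θ₁ = (3.86/0.88)·sin 10.1° = 0.7692.
θ₂ = arcsin 0.7692 = 50.28° from the normal.

50.3°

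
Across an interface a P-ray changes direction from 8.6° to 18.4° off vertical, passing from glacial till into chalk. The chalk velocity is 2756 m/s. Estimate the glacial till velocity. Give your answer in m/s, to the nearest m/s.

1306 m/s

Snell's law: sin 8.6°/V₁ = sin 18.4°/V₂.
V₁ = V₂·sin 8.6°/sin 18.4° = 2756 × 0.4737 = 1305.63 m/s.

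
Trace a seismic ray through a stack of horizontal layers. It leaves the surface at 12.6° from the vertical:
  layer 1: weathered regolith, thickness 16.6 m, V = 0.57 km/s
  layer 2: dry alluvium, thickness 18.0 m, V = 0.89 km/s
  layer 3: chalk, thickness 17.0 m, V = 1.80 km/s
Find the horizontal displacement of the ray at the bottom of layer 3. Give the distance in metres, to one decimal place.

26.4 m

Ray parameter p = sin 12.6° / 0.57 km/s = 3.8271e-01 s/km.
Layer 1: θ = 12.60°; offset = 16.6·tan 12.60° = 3.711 m.
Layer 2: sin θ = p·0.89 = 0.3406 → θ = 19.91°; offset = 18.0·tan 19.91° = 6.521 m.
Layer 3: sin θ = p·1.80 = 0.6889 → θ = 43.54°; offset = 17.0·tan 43.54° = 16.156 m.
Summing the layer offsets gives 26.387 m.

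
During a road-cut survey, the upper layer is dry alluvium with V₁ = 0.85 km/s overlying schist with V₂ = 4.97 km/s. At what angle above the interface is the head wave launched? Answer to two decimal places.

80.15°

Critical incidence: sin θ_c = V₁/V₂ = 0.85/4.97 = 0.1710.
θ_c = arcsin 0.1710 = 9.85°.
Measured from the interface: 90° − 9.85° = 80.15°.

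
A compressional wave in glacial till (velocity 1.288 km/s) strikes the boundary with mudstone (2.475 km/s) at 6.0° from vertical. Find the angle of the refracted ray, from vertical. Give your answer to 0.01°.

Snell's law: sin θ₂ = (V₂/V₁)·sin θ₁ = (2.475/1.288)·sin 6.0° = 0.2009.
θ₂ = sin⁻¹(0.2009) = 11.59° (from vertical).

11.59°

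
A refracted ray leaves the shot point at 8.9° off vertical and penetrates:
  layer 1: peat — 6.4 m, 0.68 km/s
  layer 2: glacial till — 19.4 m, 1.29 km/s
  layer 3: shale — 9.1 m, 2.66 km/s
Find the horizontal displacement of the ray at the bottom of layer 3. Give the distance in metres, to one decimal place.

13.9 m

Apply Snell's law at each interface; in layer i the horizontal offset is hᵢ·tan θᵢ.
Layer 1: θ = 8.90°; offset = 6.4·tan 8.90° = 1.002 m.
Layer 2: sin θ = 1.29·sin 8.9°/0.68 = 0.2935, θ = 17.07°; offset = 19.4·tan 17.07° = 5.956 m.
Layer 3: sin θ = 2.66·sin 8.9°/0.68 = 0.6052, θ = 37.24°; offset = 9.1·tan 37.24° = 6.918 m.
Total horizontal offset = 13.876 m.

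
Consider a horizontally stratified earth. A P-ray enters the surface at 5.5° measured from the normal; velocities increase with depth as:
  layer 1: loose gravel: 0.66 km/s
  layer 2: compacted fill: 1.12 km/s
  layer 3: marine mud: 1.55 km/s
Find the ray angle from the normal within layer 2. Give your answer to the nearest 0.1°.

9.4°

Ray parameter p = sin 5.5° / 0.66 = 1.4522e-01 s/km.
sin θ_2 = p·V_2 = 1.4522e-01 × 1.12 = 0.1626.
θ_2 = arcsin 0.1626 = 9.36°.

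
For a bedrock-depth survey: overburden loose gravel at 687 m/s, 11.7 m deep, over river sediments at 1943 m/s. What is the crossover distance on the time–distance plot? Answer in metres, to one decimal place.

θ_c = arcsin(687/1943) = 20.71°, so cos θ_c = 0.9354 and tᵢ = 2h cos θ_c/V₁ = 0.0319 s.
At crossover x/V₁ = x/V₂ + tᵢ ⇒ x = tᵢ/(1/V₁ − 1/V₂) = 0.03186/(1.4556e-03 − 5.1467e-04) = 33.86 m.

33.9 m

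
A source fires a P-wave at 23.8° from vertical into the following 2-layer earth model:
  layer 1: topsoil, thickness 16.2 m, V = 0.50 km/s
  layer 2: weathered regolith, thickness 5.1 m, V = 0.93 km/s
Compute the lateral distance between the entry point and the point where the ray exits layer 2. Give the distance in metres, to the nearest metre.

13 m

Apply Snell's law at each interface; in layer i the horizontal offset is hᵢ·tan θᵢ.
Layer 1: θ = 23.80°; offset = 16.2·tan 23.80° = 7.145 m.
Layer 2: sin θ = 0.93·sin 23.8°/0.50 = 0.7506, θ = 48.64°; offset = 5.1·tan 48.64° = 5.793 m.
Summing the layer offsets gives 12.938 m.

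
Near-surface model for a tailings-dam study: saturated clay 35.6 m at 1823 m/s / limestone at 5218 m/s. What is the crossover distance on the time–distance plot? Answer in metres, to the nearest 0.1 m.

102.5 m

θ_c = arcsin(1823/5218) = 20.45°, so cos θ_c = 0.9370 and tᵢ = 2h cos θ_c/V₁ = 0.0366 s.
At crossover x/V₁ = x/V₂ + tᵢ ⇒ x = tᵢ/(1/V₁ − 1/V₂) = 0.03660/(5.4855e-04 − 1.9164e-04) = 102.54 m.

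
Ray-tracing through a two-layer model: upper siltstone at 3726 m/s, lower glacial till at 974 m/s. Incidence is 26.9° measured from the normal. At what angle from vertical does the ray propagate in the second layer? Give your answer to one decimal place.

sin θ₁/V₁ = sin θ₂/V₂ ⇒ sin θ₂ = 974·sin 26.9°/3726 = 974·0.4524/3726 = 0.1183.
θ₂ = arcsin 0.1183 = 6.79° from the normal.

6.8°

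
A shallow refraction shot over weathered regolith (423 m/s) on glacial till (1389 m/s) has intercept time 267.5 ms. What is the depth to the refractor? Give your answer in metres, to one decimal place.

θ_c = arcsin(423/1389) = 17.73°; cos θ_c = 0.9525.
tᵢ = 2h cos θ_c/V₁ ⇒ h = tᵢ·V₁/(2 cos θ_c) = 0.2675·423/(2·0.9525) = 59.40 m.

59.4 m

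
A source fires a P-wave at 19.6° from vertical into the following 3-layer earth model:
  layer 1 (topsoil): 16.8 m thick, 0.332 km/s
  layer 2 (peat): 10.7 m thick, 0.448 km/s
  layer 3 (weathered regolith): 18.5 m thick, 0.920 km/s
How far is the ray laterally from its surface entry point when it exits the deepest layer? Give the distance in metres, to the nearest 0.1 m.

58.1 m

Ray parameter p = sin 19.6° / 0.332 km/s = 1.0104e+00 s/km.
Layer 1: θ = 19.60°; offset = 16.8·tan 19.60° = 5.982 m.
Layer 2: sin θ = p·0.448 = 0.4527 → θ = 26.91°; offset = 10.7·tan 26.91° = 5.432 m.
Layer 3: sin θ = p·0.920 = 0.9296 → θ = 68.37°; offset = 18.5·tan 68.37° = 46.647 m.
Total horizontal offset = 58.061 m.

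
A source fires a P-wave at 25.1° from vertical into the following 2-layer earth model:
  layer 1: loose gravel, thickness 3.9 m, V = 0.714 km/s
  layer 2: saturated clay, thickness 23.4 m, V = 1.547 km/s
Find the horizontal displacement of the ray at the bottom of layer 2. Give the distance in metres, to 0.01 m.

Ray parameter p = sin 25.1° / 0.714 km/s = 5.9412e-01 s/km.
Layer 1: θ = 25.10°; offset = 3.9·tan 25.10° = 1.8269 m.
Layer 2: sin θ = p·1.547 = 0.9191 → θ = 66.79°; offset = 23.4·tan 66.79° = 54.5823 m.
Total horizontal offset = 56.4092 m.

56.41 m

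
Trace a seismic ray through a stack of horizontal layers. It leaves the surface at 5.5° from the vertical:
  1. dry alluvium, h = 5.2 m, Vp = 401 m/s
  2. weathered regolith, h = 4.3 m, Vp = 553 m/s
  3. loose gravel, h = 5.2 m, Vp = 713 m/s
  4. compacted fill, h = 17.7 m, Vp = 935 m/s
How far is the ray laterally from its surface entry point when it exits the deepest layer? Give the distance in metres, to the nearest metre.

Apply Snell's law at each interface; in layer i the horizontal offset is hᵢ·tan θᵢ.
Layer 1: θ = 5.50°; offset = 5.2·tan 5.50° = 0.501 m.
Layer 2: sin θ = 553·sin 5.5°/401 = 0.1322, θ = 7.60°; offset = 4.3·tan 7.60° = 0.573 m.
Layer 3: sin θ = 713·sin 5.5°/401 = 0.1704, θ = 9.81°; offset = 5.2·tan 9.81° = 0.899 m.
Layer 4: sin θ = 935·sin 5.5°/401 = 0.2235, θ = 12.91°; offset = 17.7·tan 12.91° = 4.058 m.
Summing the layer offsets gives 6.032 m.

6 m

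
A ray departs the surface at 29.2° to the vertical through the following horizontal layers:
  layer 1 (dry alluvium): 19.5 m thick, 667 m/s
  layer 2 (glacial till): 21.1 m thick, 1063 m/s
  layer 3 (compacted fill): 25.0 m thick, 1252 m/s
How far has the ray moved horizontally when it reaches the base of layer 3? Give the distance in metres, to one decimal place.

Apply Snell's law at each interface; in layer i the horizontal offset is hᵢ·tan θᵢ.
Layer 1: θ = 29.20°; offset = 19.5·tan 29.20° = 10.898 m.
Layer 2: sin θ = 1063·sin 29.2°/667 = 0.7775, θ = 51.03°; offset = 21.1·tan 51.03° = 26.087 m.
Layer 3: sin θ = 1252·sin 29.2°/667 = 0.9157, θ = 66.31°; offset = 25.0·tan 66.31° = 56.982 m.
Total horizontal offset = 93.967 m.

94.0 m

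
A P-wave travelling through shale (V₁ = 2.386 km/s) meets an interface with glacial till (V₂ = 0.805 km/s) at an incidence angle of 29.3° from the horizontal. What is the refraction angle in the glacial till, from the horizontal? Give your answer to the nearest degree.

73°

Convert to the normal: θ₁ = 90° − 29.3° = 60.7°.
sin θ₁/V₁ = sin θ₂/V₂ ⇒ sin θ₂ = 0.805·sin 60.7°/2.386 = 0.805·0.8721/2.386 = 0.2942.
θ₂ = sin⁻¹(0.2942) = 17.11° (from vertical).
From the interface: 90° − 17.11° = 72.89°.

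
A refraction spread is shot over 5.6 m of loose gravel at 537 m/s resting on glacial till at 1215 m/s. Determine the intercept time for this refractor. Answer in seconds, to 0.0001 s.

θ_c = arcsin(V₁/V₂) = arcsin(537/1215) = 26.23°; cos θ_c = 0.8970.
tᵢ = 2h·cos θ_c / V₁ = 2·5.6·0.8970 / 537 = 0.01871 s.

0.0187 s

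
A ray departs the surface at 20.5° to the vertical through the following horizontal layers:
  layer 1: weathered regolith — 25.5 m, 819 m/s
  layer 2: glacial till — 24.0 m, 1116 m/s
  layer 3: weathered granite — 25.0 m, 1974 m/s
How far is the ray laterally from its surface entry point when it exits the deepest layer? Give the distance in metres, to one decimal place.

61.9 m

Apply Snell's law at each interface; in layer i the horizontal offset is hᵢ·tan θᵢ.
Layer 1: θ = 20.50°; offset = 25.5·tan 20.50° = 9.534 m.
Layer 2: sin θ = 1116·sin 20.5°/819 = 0.4772, θ = 28.50°; offset = 24.0·tan 28.50° = 13.033 m.
Layer 3: sin θ = 1974·sin 20.5°/819 = 0.8441, θ = 57.57°; offset = 25.0·tan 57.57° = 39.355 m.
Σ offsets = 61.922 m.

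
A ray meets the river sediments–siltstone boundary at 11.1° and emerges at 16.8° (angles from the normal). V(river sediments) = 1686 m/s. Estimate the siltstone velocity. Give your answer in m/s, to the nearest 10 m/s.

sin 11.1° = 0.1925; sin 16.8° = 0.2890.
V₂ = V₁·(sin θ₂/sin θ₁) = 1686·(0.2890/0.1925) = 2531.18 m/s.

2530 m/s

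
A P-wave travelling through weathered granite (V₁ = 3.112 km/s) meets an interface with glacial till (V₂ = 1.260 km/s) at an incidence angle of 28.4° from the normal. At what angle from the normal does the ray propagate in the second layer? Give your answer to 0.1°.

11.1°

Snell's law: sin θ₂ = (V₂/V₁)·sin θ₁ = (1.260/3.112)·sin 28.4° = 0.1926.
θ₂ = arcsin 0.1926 = 11.10° from the normal.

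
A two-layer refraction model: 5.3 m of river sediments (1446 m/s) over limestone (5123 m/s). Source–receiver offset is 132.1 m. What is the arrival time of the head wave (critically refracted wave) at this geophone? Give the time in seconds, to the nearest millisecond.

θ_c = arcsin(V₁/V₂) = arcsin(1446/5123) = 16.39°, cos θ_c = 0.9593.
Intercept time tᵢ = 2h cos θ_c / V₁ = 2·5.3·0.9593/1446 = 0.00703 s.
t = x/V₂ + tᵢ = 132.1/5123 + 0.00703 = 0.03282 s.

0.033 s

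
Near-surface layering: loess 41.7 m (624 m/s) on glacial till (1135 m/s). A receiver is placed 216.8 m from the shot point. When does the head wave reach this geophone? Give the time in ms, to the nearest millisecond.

t = x/V₂ + 2h·√(V₂²−V₁²)/(V₁V₂).
√(V₂²−V₁²) = √(1135²−624²) = 948.1 m/s; delay term = 2·41.7·948.1/(624·1135) = 0.11164 s.
t = 216.8/1135 + 0.11164 = 0.30266 s.

303 ms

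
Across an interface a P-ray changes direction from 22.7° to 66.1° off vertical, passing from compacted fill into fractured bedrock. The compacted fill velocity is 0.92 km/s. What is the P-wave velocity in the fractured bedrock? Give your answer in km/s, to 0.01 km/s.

Snell's law: sin 22.7°/V₁ = sin 66.1°/V₂.
V₂ = V₁·sin 66.1°/sin 22.7° = 0.92 × 2.3691 = 2.18 km/s.

2.18 km/s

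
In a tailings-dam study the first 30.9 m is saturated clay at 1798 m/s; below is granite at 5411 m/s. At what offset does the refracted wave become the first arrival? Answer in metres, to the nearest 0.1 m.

θ_c = arcsin(1798/5411) = 19.41°, so cos θ_c = 0.9432 and tᵢ = 2h cos θ_c/V₁ = 0.0324 s.
At crossover x/V₁ = x/V₂ + tᵢ ⇒ x = tᵢ/(1/V₁ − 1/V₂) = 0.03242/(5.5617e-04 − 1.8481e-04) = 87.30 m.

87.3 m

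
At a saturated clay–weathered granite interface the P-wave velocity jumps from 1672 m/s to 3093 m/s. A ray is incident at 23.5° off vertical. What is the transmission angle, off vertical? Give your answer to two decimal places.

sin θ₁/V₁ = sin θ₂/V₂ ⇒ sin θ₂ = 3093·sin 23.5°/1672 = 3093·0.3987/1672 = 0.7376.
θ₂ = arcsin 0.7376 = 47.53° from the normal.

47.53°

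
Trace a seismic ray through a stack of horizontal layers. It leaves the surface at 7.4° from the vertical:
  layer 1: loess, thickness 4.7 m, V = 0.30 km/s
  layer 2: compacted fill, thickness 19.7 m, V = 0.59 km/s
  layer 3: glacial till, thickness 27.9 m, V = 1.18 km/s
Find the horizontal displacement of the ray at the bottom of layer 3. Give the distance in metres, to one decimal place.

Apply Snell's law at each interface; in layer i the horizontal offset is hᵢ·tan θᵢ.
Layer 1: θ = 7.40°; offset = 4.7·tan 7.40° = 0.610 m.
Layer 2: sin θ = 0.59·sin 7.4°/0.30 = 0.2533, θ = 14.67°; offset = 19.7·tan 14.67° = 5.158 m.
Layer 3: sin θ = 1.18·sin 7.4°/0.30 = 0.5066, θ = 30.44°; offset = 27.9·tan 30.44° = 16.393 m.
Total horizontal offset = 22.162 m.

22.2 m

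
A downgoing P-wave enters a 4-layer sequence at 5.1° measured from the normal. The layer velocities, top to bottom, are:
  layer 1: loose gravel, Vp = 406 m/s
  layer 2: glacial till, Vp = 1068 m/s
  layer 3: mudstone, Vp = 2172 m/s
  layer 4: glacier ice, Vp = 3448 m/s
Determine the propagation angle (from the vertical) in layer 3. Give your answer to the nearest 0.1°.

28.4°

Snell's law across each interface conserves sin θ / V, so sin θ_3 = V_3·sin θ₁/V₁.
sin θ_3 = 2172 × sin 5.1° / 406 = 0.4756.
θ_3 = arcsin 0.4756 = 28.40°.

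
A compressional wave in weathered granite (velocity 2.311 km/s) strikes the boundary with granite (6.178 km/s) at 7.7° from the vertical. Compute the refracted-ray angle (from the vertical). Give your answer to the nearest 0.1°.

sin θ₁/V₁ = sin θ₂/V₂ ⇒ sin θ₂ = 6.178·sin 7.7°/2.311 = 6.178·0.1340/2.311 = 0.3582.
θ₂ = sin⁻¹(0.3582) = 20.99° (from vertical).

21.0°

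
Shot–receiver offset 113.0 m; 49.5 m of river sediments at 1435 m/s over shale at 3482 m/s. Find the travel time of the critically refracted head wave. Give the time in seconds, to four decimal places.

θ_c = arcsin(V₁/V₂) = arcsin(1435/3482) = 24.34°, cos θ_c = 0.9111.
Intercept time tᵢ = 2h cos θ_c / V₁ = 2·49.5·0.9111/1435 = 0.06286 s.
t = x/V₂ + tᵢ = 113.0/3482 + 0.06286 = 0.09531 s.

0.0953 s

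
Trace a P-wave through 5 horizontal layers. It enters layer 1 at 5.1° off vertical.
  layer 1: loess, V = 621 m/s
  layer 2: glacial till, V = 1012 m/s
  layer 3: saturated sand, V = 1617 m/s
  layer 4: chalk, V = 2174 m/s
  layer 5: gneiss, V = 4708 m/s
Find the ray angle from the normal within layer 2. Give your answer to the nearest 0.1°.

8.3°

Snell's law across each interface conserves sin θ / V, so sin θ_2 = V_2·sin θ₁/V₁.
sin θ_2 = 1012 × sin 5.1° / 621 = 0.1449.
θ_2 = 8.33° from the vertical.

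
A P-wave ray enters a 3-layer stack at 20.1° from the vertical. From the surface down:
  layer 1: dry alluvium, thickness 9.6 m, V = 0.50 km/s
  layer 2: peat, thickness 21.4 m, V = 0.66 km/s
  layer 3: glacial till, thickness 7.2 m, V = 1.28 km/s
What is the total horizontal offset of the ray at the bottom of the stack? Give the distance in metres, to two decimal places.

Apply Snell's law at each interface; in layer i the horizontal offset is hᵢ·tan θᵢ.
Layer 1: θ = 20.10°; offset = 9.6·tan 20.10° = 3.5131 m.
Layer 2: sin θ = 0.66·sin 20.1°/0.50 = 0.4536, θ = 26.98°; offset = 21.4·tan 26.98° = 10.8930 m.
Layer 3: sin θ = 1.28·sin 20.1°/0.50 = 0.8798, θ = 61.61°; offset = 7.2·tan 61.61° = 13.3242 m.
Summing the layer offsets gives 27.7302 m.

27.73 m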